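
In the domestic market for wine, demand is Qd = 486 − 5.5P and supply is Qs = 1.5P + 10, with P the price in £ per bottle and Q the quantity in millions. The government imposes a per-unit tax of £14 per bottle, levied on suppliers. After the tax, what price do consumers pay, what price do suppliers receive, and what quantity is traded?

Consumers pay £71; suppliers receive £57; quantity = 95.5.

Without the tax, 486 − 5.5P = 1.5P + 10 gives 7P = 476, so P* = £68 and Q* = 112.
With the tax collected from suppliers, supply shifts: Qs = 1.5(P − 14) + 10.
New equilibrium: consumers pay £71, suppliers receive £57, Q = 95.5. (Wedge: Pb − Ps = 14.)
The less price-elastic side of the market bears the larger share of a per-unit tax.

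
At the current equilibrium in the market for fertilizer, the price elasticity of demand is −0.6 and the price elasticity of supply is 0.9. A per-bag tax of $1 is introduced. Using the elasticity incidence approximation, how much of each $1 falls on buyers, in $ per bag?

Buyers bear ≈ $0.6 per bag.

Incidence ratio: buyers' share ≈ εs / (εs + |εd|) = 0.9 / (0.9 + 0.6) = 0.6.
So buyers bear ≈ 0.6 × $1 = $0.6; sellers bear $0.4.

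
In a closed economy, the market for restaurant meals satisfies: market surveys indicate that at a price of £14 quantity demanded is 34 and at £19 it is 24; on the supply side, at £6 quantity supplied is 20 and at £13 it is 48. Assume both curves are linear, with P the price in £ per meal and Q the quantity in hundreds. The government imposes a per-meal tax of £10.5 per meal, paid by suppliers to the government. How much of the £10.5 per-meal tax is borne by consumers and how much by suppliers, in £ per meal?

Demand slope: (24 − 34)/(19 − 14) = -2, so Qd = 62 − 2P.
Supply slope: (48 − 20)/(13 − 6) = 4, so Qs = 4P − 4.
Without the tax, 62 − 2P = 4P − 4 gives 6P = 66, so P* = £11 and Q* = 40.
With the tax collected from suppliers, supply shifts: Qs = 4(P − 10.5) − 4.
Solving gives Q = 26 with consumers paying £18 and suppliers receiving £7.5 (the £10.5 wedge).
Burden on consumers: £7; on suppliers: £3.5. (They sum to £10.5.)

Consumers bear £7 per meal; suppliers bear £3.5 per meal.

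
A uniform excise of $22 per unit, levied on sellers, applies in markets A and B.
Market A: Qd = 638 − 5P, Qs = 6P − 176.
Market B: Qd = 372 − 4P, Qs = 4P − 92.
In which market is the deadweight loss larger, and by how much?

Market A: pre-tax P* = $74, Q* = 268; post-tax Q = 208; deadweight loss = $660.
Market B: pre-tax P* = $58, Q* = 140; post-tax Q = 96; deadweight loss = $484.
Difference: $660 vs $484 → market A is larger by $176.

Market A, by $176.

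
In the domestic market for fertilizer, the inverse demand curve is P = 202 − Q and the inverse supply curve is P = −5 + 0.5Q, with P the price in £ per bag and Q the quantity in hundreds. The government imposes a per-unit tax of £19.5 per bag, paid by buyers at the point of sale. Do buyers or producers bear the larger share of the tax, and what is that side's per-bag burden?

Inverting to Q(P) form: Qd = 202 − P; Qs = 2P + 10.
Without the tax, 202 − P = 2P + 10 gives 3P = 192, so P* = £64 and Q* = 138.
With the tax collected from buyers, demand (in seller-price terms) shifts: Qd = 202 − (P + 19.5).
New equilibrium: buyers pay £77, producers receive £57.5, Q = 125. (Wedge: Pb − Ps = 19.5.)
Per-bag burden: buyers £13, producers £6.5.
Buyers take the larger share because demand is less price-elastic here (demand slope 1 vs supply slope 2).

Buyers bear the larger share: £13 per bag.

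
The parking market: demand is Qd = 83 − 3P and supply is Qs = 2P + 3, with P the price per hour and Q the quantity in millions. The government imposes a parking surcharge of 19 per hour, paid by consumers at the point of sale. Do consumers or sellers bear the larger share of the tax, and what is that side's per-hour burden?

Sellers bear the larger share: 11.4 per hour.

Before the tax: set 83 − 3P = 2P + 3 → P* = 16, Q* = 35.
With the tax collected from consumers, demand (in seller-price terms) shifts: Qd = 83 − 3(P + 19).
New equilibrium: consumers pay 23.6, sellers receive 4.6, Q = 12.2. (Wedge: Pb − Ps = 19.)
Per-hour burden: consumers 7.6, sellers 11.4.
Sellers take the larger share because supply is less price-elastic here (demand slope 3 vs supply slope 2).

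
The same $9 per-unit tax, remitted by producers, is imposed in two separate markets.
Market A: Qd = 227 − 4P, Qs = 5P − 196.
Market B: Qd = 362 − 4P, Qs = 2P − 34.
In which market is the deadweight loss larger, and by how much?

Market A, by $36.

Market A: pre-tax P* = $47, Q* = 39; post-tax Q = 19; deadweight loss = $90.
Market B: pre-tax P* = $66, Q* = 98; post-tax Q = 86; deadweight loss = $54.
Difference: $90 vs $54 → market A is larger by $36.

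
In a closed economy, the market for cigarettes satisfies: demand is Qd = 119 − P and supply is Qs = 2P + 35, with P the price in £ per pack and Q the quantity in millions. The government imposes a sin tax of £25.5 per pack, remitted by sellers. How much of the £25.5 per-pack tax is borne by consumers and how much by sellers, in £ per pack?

Without the tax, 119 − P = 2P + 35 gives 3P = 84, so P* = £28 and Q* = 91.
With the tax collected from sellers, supply shifts: Qs = 2(P − 25.5) + 35.
Solving gives Q = 74 with consumers paying £45 and sellers receiving £19.5 (the £25.5 wedge).
Burden on consumers: £17; on sellers: £8.5. (They sum to £25.5.)

Consumers bear £17 per pack; sellers bear £8.5 per pack.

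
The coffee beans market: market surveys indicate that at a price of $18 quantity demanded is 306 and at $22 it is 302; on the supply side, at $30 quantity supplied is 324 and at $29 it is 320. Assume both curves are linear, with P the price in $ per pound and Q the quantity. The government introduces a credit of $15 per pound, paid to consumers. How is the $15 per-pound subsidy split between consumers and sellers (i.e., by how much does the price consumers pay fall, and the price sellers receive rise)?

Demand slope: (302 − 306)/(22 − 18) = -1, so Qd = 324 − P.
Supply slope: (320 − 324)/(29 − 30) = 4, so Qs = 4P + 204.
Without the subsidy, 324 − P = 4P + 204 gives 5P = 120, so P* = $24 and Q* = 300.
With a per-unit subsidy paid to consumers, each effectively pays P − 15, so demand becomes Qd = 324 − (P − 15).
Solving gives Q = 312 with consumers paying $12 and sellers receiving $27 (the $15 wedge).
Gain to consumers: $12; to sellers: $3. (They sum to $15.)

Consumers gain $12 per pound; sellers gain $3 per pound.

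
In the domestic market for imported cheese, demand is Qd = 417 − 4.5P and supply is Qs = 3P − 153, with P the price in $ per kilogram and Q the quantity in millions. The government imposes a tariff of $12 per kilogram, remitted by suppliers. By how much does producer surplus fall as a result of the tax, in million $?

Producer surplus falls by $462.24 million.

Before the tax: set 417 − 4.5P = 3P − 153 → P* = $76, Q* = 75.
With the tax collected from suppliers, supply shifts: Qs = 3(P − 12) − 153.
New equilibrium: buyers pay $80.8, suppliers receive $68.8, Q = 53.4. (Wedge: Pb − Ps = 12.)
ΔPS is the trapezoid between Q = 53.4 and Q = 75 of height $7.2: ½ · (75 + 53.4) · 7.2 = $462.24.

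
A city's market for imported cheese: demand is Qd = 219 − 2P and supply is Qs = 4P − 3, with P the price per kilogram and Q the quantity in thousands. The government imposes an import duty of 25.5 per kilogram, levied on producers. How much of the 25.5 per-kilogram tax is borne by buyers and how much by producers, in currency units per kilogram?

Buyers bear 17 per kilogram; producers bear 8.5 per kilogram.

Without the tax, 219 − 2P = 4P − 3 gives 6P = 222, so P* = 37 and Q* = 145.
With the tax collected from producers, supply shifts: Qs = 4(P − 25.5) − 3.
Solving gives Q = 111 with buyers paying 54 and producers receiving 28.5 (the 25.5 wedge).
Burden on buyers: 17; on producers: 8.5. (They sum to 25.5.)
The less price-elastic side of the market bears the larger share of a per-unit tax.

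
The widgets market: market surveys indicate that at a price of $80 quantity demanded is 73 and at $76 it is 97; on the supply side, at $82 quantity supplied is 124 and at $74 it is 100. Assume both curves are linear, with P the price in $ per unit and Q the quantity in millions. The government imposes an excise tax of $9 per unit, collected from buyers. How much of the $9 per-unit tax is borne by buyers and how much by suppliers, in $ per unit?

Buyers bear $3 per unit; suppliers bear $6 per unit.

Demand slope: (97 − 73)/(76 − 80) = -6, so Qd = 553 − 6P.
Supply slope: (100 − 124)/(74 − 82) = 3, so Qs = 3P − 122.
Without the tax, 553 − 6P = 3P − 122 gives 9P = 675, so P* = $75 and Q* = 103.
With the tax collected from buyers, demand (in seller-price terms) shifts: Qd = 553 − 6(P + 9).
New equilibrium: buyers pay $78, suppliers receive $69, Q = 85. (Wedge: Pb − Ps = 9.)
Burden on buyers: $3; on suppliers: $6. (They sum to $9.)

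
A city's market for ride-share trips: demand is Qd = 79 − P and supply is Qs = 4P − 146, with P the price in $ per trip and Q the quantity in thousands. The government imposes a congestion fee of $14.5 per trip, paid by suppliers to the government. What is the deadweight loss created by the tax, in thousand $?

Deadweight loss = $84.1 thousand.

Before the tax: set 79 − P = 4P − 146 → P* = $45, Q* = 34.
With the tax collected from suppliers, supply shifts: Qs = 4(P − 14.5) − 146.
Solving gives Q = 22.4 with consumers paying $56.6 and suppliers receiving $42.1 (the $14.5 wedge).
Quantity falls by |ΔQ| = |34 − 22.4| = 11.6.
DWL = ½ · t · |ΔQ| = ½ · 14.5 · 11.6 = $84.1.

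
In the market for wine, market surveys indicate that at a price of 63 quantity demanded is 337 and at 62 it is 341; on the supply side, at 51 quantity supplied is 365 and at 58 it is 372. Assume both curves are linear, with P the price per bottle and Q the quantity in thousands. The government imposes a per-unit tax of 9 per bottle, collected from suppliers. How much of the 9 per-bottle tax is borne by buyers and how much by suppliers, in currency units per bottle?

Demand slope: (341 − 337)/(62 − 63) = -4, so Qd = 589 − 4P.
Supply slope: (372 − 365)/(58 − 51) = 1, so Qs = P + 314.
Before the tax: set 589 − 4P = P + 314 → P* = 55, Q* = 369.
With the tax collected from suppliers, supply shifts: Qs = (P − 9) + 314.
New equilibrium: buyers pay 56.8, suppliers receive 47.8, Q = 361.8. (Wedge: Pb − Ps = 9.)
Burden on buyers: 1.8; on suppliers: 7.2. (They sum to 9.)
The less price-elastic side of the market bears the larger share of a per-unit tax.

Buyers bear 1.8 per bottle; suppliers bear 7.2 per bottle.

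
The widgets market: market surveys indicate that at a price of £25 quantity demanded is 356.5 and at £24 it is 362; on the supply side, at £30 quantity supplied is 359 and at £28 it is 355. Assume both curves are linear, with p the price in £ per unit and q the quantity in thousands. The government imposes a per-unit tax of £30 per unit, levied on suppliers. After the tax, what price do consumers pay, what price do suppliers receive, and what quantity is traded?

Consumers pay £34; suppliers receive £4; quantity = 307.

Demand slope: (362 − 356.5)/(24 − 25) = -5.5, so qd = 494 − 5.5p.
Supply slope: (355 − 359)/(28 − 30) = 2, so qs = 2p + 299.
Before the tax: set 494 − 5.5p = 2p + 299 → p* = £26, q* = 351.
With the tax collected from suppliers, supply shifts: qs = 2(p − 30) + 299.
Solving gives q = 307 with consumers paying £34 and suppliers receiving £4 (the £30 wedge).
The less price-elastic side of the market bears the larger share of a per-unit tax.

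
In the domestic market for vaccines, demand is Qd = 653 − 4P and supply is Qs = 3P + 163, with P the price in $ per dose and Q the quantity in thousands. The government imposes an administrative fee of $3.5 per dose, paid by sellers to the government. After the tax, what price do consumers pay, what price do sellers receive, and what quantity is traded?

Before the tax: set 653 − 4P = 3P + 163 → P* = $70, Q* = 373.
With the tax collected from sellers, supply shifts: Qs = 3(P − 3.5) + 163.
Solving gives Q = 367 with consumers paying $71.5 and sellers receiving $68 (the $3.5 wedge).

Consumers pay $71.5; sellers receive $68; quantity = 367.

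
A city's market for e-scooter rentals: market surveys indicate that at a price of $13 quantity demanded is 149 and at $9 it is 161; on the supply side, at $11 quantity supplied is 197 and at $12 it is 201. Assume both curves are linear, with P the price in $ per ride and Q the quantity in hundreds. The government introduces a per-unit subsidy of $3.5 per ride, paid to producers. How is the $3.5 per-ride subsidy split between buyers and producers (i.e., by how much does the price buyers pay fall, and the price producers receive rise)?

Demand slope: (161 − 149)/(9 − 13) = -3, so Qd = 188 − 3P.
Supply slope: (201 − 197)/(12 − 11) = 4, so Qs = 4P + 153.
Without the subsidy, 188 − 3P = 4P + 153 gives 7P = 35, so P* = $5 and Q* = 173.
With a per-unit subsidy paid to producers, each receives P + 3.5 per unit sold, so supply becomes Qs = 4(P + 3.5) + 153.
New equilibrium: buyers pay $3, producers receive $6.5, Q = 179. (Wedge: Pb − Ps = −3.5.)
Gain to buyers: $2; to producers: $1.5. (They sum to $3.5.)

Buyers gain $2 per ride; producers gain $1.5 per ride.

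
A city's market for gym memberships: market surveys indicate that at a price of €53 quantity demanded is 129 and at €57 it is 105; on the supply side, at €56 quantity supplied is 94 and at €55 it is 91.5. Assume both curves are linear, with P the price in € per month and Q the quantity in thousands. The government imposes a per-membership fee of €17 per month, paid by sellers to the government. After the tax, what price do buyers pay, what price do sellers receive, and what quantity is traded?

Demand slope: (105 − 129)/(57 − 53) = -6, so Qd = 447 − 6P.
Supply slope: (91.5 − 94)/(55 − 56) = 2.5, so Qs = 2.5P − 46.
Without the tax, 447 − 6P = 2.5P − 46 gives 8.5P = 493, so P* = €58 and Q* = 99.
With the tax collected from sellers, supply shifts: Qs = 2.5(P − 17) − 46.
New equilibrium: buyers pay €63, sellers receive €46, Q = 69. (Wedge: Pb − Ps = 17.)
The less price-elastic side of the market bears the larger share of a per-unit tax.

Buyers pay €63; sellers receive €46; quantity = 69.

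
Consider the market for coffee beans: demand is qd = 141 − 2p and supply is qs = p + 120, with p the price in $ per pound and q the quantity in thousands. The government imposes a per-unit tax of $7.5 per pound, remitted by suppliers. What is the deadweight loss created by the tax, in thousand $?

Deadweight loss = $18.75 thousand.

Before the tax: set 141 − 2p = p + 120 → p* = $7, q* = 127.
With the tax collected from suppliers, supply shifts: qs = (p − 7.5) + 120.
Solving gives q = 122 with buyers paying $9.5 and suppliers receiving $2 (the $7.5 wedge).
Quantity falls by |ΔQ| = |127 − 122| = 5.
DWL = ½ · t · |ΔQ| = ½ · 7.5 · 5 = $18.75.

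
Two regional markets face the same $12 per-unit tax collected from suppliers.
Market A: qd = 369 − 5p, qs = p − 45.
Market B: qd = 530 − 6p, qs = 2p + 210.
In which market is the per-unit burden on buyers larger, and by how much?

Market B, by $1.

Market A: pre-tax p* = $69, q* = 24; post-tax q = 14; per-unit burden on buyers = $2.
Market B: pre-tax p* = $40, q* = 290; post-tax q = 272; per-unit burden on buyers = $3.
Difference: $2 vs $3 → market B is larger by $1.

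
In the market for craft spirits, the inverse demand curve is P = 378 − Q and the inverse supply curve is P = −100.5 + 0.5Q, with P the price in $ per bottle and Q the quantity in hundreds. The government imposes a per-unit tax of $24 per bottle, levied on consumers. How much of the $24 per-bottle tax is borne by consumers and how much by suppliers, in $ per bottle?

Rewrite in direct form: Qd = 378 − P and Qs = 2P + 201.
Without the tax, 378 − P = 2P + 201 gives 3P = 177, so P* = $59 and Q* = 319.
With the tax collected from consumers, demand (in seller-price terms) shifts: Qd = 378 − (P + 24).
New equilibrium: consumers pay $75, suppliers receive $51, Q = 303. (Wedge: Pb − Ps = 24.)
Burden on consumers: $16; on suppliers: $8. (They sum to $24.)
The less price-elastic side of the market bears the larger share of a per-unit tax.

Consumers bear $16 per bottle; suppliers bear $8 per bottle.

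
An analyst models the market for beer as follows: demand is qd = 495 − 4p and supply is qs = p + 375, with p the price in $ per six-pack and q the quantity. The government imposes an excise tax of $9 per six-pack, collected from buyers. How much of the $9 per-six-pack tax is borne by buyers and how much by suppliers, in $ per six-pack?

Without the tax, 495 − 4p = p + 375 gives 5p = 120, so p* = $24 and q* = 399.
With the tax collected from buyers, demand (in seller-price terms) shifts: qd = 495 − 4(p + 9).
Solving gives q = 391.8 with buyers paying $25.8 and suppliers receiving $16.8 (the $9 wedge).
Burden on buyers: $1.8; on suppliers: $7.2. (They sum to $9.)
The less price-elastic side of the market bears the larger share of a per-unit tax.

Buyers bear $1.8 per six-pack; suppliers bear $7.2 per six-pack.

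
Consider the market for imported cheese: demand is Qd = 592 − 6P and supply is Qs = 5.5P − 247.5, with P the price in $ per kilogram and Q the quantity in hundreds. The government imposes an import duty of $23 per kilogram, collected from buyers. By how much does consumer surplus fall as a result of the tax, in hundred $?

Before the tax: set 592 − 6P = 5.5P − 247.5 → P* = $73, Q* = 154.
With the tax collected from buyers, demand (in seller-price terms) shifts: Qd = 592 − 6(P + 23).
Solving gives Q = 88 with buyers paying $84 and suppliers receiving $61 (the $23 wedge).
ΔCS is the trapezoid between Q = 88 and Q = 154 of height $11: ½ · (154 + 88) · 11 = $1331.

Consumer surplus falls by $1331 hundred.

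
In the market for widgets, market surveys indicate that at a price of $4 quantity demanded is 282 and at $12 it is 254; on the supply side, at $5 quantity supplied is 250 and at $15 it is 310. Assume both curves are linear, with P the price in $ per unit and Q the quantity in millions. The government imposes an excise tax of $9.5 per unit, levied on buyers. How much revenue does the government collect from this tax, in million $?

Demand slope: (254 − 282)/(12 − 4) = -3.5, so Qd = 296 − 3.5P.
Supply slope: (310 − 250)/(15 − 5) = 6, so Qs = 6P + 220.
Without the tax, 296 − 3.5P = 6P + 220 gives 9.5P = 76, so P* = $8 and Q* = 268.
With the tax collected from buyers, demand (in seller-price terms) shifts: Qd = 296 − 3.5(P + 9.5).
Solving gives Q = 247 with buyers paying $14 and suppliers receiving $4.5 (the $9.5 wedge).
Revenue = t · Q = 9.5 · 247 = $2346.5.

Tax revenue = $2346.5 million.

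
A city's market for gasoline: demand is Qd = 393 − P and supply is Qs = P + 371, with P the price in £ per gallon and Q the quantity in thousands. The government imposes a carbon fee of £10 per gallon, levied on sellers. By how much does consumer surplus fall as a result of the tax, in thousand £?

Without the tax, 393 − P = P + 371 gives 2P = 22, so P* = £11 and Q* = 382.
With the tax collected from sellers, supply shifts: Qs = (P − 10) + 371.
New equilibrium: buyers pay £16, sellers receive £6, Q = 377. (Wedge: Pb − Ps = 10.)
ΔCS is the trapezoid between Q = 377 and Q = 382 of height £5: ½ · (382 + 377) · 5 = £1897.5.

Consumer surplus falls by £1897.5 thousand.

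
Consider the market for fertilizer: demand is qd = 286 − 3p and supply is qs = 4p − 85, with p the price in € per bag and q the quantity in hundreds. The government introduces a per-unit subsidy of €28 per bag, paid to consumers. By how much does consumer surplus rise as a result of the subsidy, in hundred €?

Without the subsidy, 286 − 3p = 4p − 85 gives 7p = 371, so p* = €53 and q* = 127.
With a per-unit subsidy paid to consumers, each effectively pays p − 28, so demand becomes qd = 286 − 3(p − 28).
Solving gives q = 175 with consumers paying €37 and producers receiving €65 (the €28 wedge).
ΔCS is the trapezoid between Q = 175 and Q = 127 of height €16: ½ · (127 + 175) · 16 = €2416.

Consumer surplus rises by €2416 hundred.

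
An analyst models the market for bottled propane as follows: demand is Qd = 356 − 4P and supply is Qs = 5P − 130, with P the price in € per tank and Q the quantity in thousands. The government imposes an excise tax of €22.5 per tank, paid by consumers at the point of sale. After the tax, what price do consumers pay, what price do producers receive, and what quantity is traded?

Consumers pay €66.5; producers receive €44; quantity = 90.

Before the tax: set 356 − 4P = 5P − 130 → P* = €54, Q* = 140.
With the tax collected from consumers, demand (in seller-price terms) shifts: Qd = 356 − 4(P + 22.5).
New equilibrium: consumers pay €66.5, producers receive €44, Q = 90. (Wedge: Pb − Ps = 22.5.)
The less price-elastic side of the market bears the larger share of a per-unit tax.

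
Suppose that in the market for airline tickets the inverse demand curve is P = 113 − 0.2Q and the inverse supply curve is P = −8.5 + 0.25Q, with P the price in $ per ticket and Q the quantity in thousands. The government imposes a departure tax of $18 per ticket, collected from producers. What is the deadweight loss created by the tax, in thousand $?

Rewrite in direct form: Qd = 565 − 5P and Qs = 4P + 34.
Before the tax: set 565 − 5P = 4P + 34 → P* = $59, Q* = 270.
With the tax collected from producers, supply shifts: Qs = 4(P − 18) + 34.
Solving gives Q = 230 with consumers paying $67 and producers receiving $49 (the $18 wedge).
Quantity falls by |ΔQ| = |270 − 230| = 40.
DWL = ½ · t · |ΔQ| = ½ · 18 · 40 = $360.

Deadweight loss = $360 thousand.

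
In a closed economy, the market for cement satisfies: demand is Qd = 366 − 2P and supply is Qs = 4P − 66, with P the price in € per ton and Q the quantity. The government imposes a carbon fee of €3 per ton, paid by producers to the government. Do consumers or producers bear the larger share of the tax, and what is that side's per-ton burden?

Before the tax: set 366 − 2P = 4P − 66 → P* = €72, Q* = 222.
With the tax collected from producers, supply shifts: Qs = 4(P − 3) − 66.
New equilibrium: consumers pay €74, producers receive €71, Q = 218. (Wedge: Pb − Ps = 3.)
Per-ton burden: consumers €2, producers €1.
Consumers take the larger share because demand is less price-elastic here (demand slope 2 vs supply slope 4).
The less price-elastic side of the market bears the larger share of a per-unit tax.

Consumers bear the larger share: €2 per ton.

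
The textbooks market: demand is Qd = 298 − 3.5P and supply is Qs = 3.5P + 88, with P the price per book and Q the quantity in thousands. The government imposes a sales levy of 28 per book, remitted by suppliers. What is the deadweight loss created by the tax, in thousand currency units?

Deadweight loss = 686 thousand.

Before the tax: set 298 − 3.5P = 3.5P + 88 → P* = 30, Q* = 193.
With the tax collected from suppliers, supply shifts: Qs = 3.5(P − 28) + 88.
Solving gives Q = 144 with consumers paying 44 and suppliers receiving 16 (the 28 wedge).
Quantity falls by |ΔQ| = |193 − 144| = 49.
DWL = ½ · t · |ΔQ| = ½ · 28 · 49 = 686.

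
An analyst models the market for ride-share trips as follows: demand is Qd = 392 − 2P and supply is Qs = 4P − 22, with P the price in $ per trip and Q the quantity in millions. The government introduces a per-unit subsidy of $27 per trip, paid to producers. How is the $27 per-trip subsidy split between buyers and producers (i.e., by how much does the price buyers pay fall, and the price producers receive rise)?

Before the subsidy: set 392 − 2P = 4P − 22 → P* = $69, Q* = 254.
With a per-unit subsidy paid to producers, each receives P + 27 per unit sold, so supply becomes Qs = 4(P + 27) − 22.
New equilibrium: buyers pay $51, producers receive $78, Q = 290. (Wedge: Pb − Ps = −27.)
Gain to buyers: $18; to producers: $9. (They sum to $27.)

Buyers gain $18 per trip; producers gain $9 per trip.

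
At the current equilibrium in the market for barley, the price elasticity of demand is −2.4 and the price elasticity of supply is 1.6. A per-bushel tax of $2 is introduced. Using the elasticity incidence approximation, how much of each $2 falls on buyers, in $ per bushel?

Buyers bear ≈ $0.8 per bushel.

Incidence ratio: buyers' share ≈ εs / (εs + |εd|) = 1.6 / (1.6 + 2.4) = 0.4.
So buyers bear ≈ 0.4 × $2 = $0.8; suppliers bear $1.2.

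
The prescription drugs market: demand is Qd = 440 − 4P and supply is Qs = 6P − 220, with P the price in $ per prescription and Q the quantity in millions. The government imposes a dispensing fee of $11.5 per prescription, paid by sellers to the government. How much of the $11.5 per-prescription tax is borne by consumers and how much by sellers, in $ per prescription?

Before the tax: set 440 − 4P = 6P − 220 → P* = $66, Q* = 176.
With the tax collected from sellers, supply shifts: Qs = 6(P − 11.5) − 220.
Solving gives Q = 148.4 with consumers paying $72.9 and sellers receiving $61.4 (the $11.5 wedge).
Burden on consumers: $6.9; on sellers: $4.6. (They sum to $11.5.)
The less price-elastic side of the market bears the larger share of a per-unit tax.

Consumers bear $6.9 per prescription; sellers bear $4.6 per prescription.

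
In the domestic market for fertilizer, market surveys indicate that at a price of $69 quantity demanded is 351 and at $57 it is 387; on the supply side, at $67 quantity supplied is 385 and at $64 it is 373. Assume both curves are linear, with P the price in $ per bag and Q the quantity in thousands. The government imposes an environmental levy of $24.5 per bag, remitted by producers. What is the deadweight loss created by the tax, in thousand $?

Demand slope: (387 − 351)/(57 − 69) = -3, so Qd = 558 − 3P.
Supply slope: (373 − 385)/(64 − 67) = 4, so Qs = 4P + 117.
Before the tax: set 558 − 3P = 4P + 117 → P* = $63, Q* = 369.
With the tax collected from producers, supply shifts: Qs = 4(P − 24.5) + 117.
Solving gives Q = 327 with consumers paying $77 and producers receiving $52.5 (the $24.5 wedge).
Quantity falls by |ΔQ| = |369 − 327| = 42.
DWL = ½ · t · |ΔQ| = ½ · 24.5 · 42 = $514.5.

Deadweight loss = $514.5 thousand.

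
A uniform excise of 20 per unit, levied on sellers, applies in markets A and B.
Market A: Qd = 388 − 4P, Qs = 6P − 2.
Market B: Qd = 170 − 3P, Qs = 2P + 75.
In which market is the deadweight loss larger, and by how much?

Market A: pre-tax P* = 39, Q* = 232; post-tax Q = 184; deadweight loss = 480.
Market B: pre-tax P* = 19, Q* = 113; post-tax Q = 89; deadweight loss = 240.
Difference: 480 vs 240 → market A is larger by 240.

Market A, by 240.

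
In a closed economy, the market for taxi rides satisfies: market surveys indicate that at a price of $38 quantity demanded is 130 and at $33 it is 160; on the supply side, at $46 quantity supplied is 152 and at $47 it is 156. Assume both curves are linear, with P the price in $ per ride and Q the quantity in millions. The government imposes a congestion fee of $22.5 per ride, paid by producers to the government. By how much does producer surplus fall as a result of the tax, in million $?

Demand slope: (160 − 130)/(33 − 38) = -6, so Qd = 358 − 6P.
Supply slope: (156 − 152)/(47 − 46) = 4, so Qs = 4P − 32.
Without the tax, 358 − 6P = 4P − 32 gives 10P = 390, so P* = $39 and Q* = 124.
With the tax collected from producers, supply shifts: Qs = 4(P − 22.5) − 32.
New equilibrium: consumers pay $48, producers receive $25.5, Q = 70. (Wedge: Pb − Ps = 22.5.)
ΔPS is the trapezoid between Q = 70 and Q = 124 of height $13.5: ½ · (124 + 70) · 13.5 = $1309.5.

Producer surplus falls by $1309.5 million.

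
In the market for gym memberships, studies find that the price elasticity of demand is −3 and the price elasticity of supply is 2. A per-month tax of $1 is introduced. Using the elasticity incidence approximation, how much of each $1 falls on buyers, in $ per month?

Incidence ratio: buyers' share ≈ εs / (εs + |εd|) = 2 / (2 + 3) = 0.4.
So buyers bear ≈ 0.4 × $1 = $0.4; suppliers bear $0.6.

Buyers bear ≈ $0.4 per month.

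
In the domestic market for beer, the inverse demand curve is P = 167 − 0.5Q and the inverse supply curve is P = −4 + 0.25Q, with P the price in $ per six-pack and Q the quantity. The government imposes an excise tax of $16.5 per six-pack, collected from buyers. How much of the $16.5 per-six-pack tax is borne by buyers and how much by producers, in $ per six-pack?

Rewrite in direct form: Qd = 334 − 2P and Qs = 4P + 16.
Without the tax, 334 − 2P = 4P + 16 gives 6P = 318, so P* = $53 and Q* = 228.
With the tax collected from buyers, demand (in seller-price terms) shifts: Qd = 334 − 2(P + 16.5).
Solving gives Q = 206 with buyers paying $64 and producers receiving $47.5 (the $16.5 wedge).
Burden on buyers: $11; on producers: $5.5. (They sum to $16.5.)

Buyers bear $11 per six-pack; producers bear $5.5 per six-pack.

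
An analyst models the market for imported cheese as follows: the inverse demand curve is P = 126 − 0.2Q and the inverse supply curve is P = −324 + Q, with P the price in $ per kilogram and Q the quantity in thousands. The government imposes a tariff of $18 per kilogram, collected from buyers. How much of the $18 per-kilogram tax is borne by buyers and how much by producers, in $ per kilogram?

Rewrite in direct form: Qd = 630 − 5P and Qs = P + 324.
Without the tax, 630 − 5P = P + 324 gives 6P = 306, so P* = $51 and Q* = 375.
With the tax collected from buyers, demand (in seller-price terms) shifts: Qd = 630 − 5(P + 18).
New equilibrium: buyers pay $54, producers receive $36, Q = 360. (Wedge: Pb − Ps = 18.)
Burden on buyers: $3; on producers: $15. (They sum to $18.)

Buyers bear $3 per kilogram; producers bear $15 per kilogram.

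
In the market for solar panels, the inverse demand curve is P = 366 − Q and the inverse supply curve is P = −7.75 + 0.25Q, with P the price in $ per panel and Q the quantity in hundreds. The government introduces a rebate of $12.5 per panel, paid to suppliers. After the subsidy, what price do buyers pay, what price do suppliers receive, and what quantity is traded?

Buyers pay $57; suppliers receive $69.5; quantity = 309.

Rewrite in direct form: Qd = 366 − P and Qs = 4P + 31.
Without the subsidy, 366 − P = 4P + 31 gives 5P = 335, so P* = $67 and Q* = 299.
With a per-unit subsidy paid to suppliers, each receives P + 12.5 per unit sold, so supply becomes Qs = 4(P + 12.5) + 31.
New equilibrium: buyers pay $57, suppliers receive $69.5, Q = 309. (Wedge: Pb − Ps = −12.5.)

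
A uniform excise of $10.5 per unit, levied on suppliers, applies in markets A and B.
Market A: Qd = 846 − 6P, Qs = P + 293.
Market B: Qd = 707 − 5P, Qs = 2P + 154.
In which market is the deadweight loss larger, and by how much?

Market B, by $31.5.

Market A: pre-tax P* = $79, Q* = 372; post-tax Q = 363; deadweight loss = $47.25.
Market B: pre-tax P* = $79, Q* = 312; post-tax Q = 297; deadweight loss = $78.75.
Difference: $47.25 vs $78.75 → market B is larger by $31.5.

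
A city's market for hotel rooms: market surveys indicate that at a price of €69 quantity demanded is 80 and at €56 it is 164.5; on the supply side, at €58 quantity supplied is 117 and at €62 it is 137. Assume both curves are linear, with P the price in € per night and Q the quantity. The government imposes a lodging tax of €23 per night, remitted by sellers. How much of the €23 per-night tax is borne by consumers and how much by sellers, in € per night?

Demand slope: (164.5 − 80)/(56 − 69) = -6.5, so Qd = 528.5 − 6.5P.
Supply slope: (137 − 117)/(62 − 58) = 5, so Qs = 5P − 173.
Without the tax, 528.5 − 6.5P = 5P − 173 gives 11.5P = 701.5, so P* = €61 and Q* = 132.
With the tax collected from sellers, supply shifts: Qs = 5(P − 23) − 173.
Solving gives Q = 67 with consumers paying €71 and sellers receiving €48 (the €23 wedge).
Burden on consumers: €10; on sellers: €13. (They sum to €23.)
The less price-elastic side of the market bears the larger share of a per-unit tax.

Consumers bear €10 per night; sellers bear €13 per night.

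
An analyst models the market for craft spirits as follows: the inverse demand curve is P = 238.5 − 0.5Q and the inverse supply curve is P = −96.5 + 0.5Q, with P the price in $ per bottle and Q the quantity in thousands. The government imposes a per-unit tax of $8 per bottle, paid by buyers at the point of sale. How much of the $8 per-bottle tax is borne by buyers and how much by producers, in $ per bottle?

Inverting to Q(P) form: Qd = 477 − 2P; Qs = 2P + 193.
Without the tax, 477 − 2P = 2P + 193 gives 4P = 284, so P* = $71 and Q* = 335.
With the tax collected from buyers, demand (in seller-price terms) shifts: Qd = 477 − 2(P + 8).
Solving gives Q = 327 with buyers paying $75 and producers receiving $67 (the $8 wedge).
Burden on buyers: $4; on producers: $4. (They sum to $8.)

Buyers bear $4 per bottle; producers bear $4 per bottle.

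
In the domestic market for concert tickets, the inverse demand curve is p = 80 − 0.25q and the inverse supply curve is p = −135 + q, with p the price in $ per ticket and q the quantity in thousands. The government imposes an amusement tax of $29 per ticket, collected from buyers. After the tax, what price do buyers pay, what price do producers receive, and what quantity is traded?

Buyers pay $42.8; producers receive $13.8; quantity = 148.8.

Rewrite in direct form: qd = 320 − 4p and qs = p + 135.
Without the tax, 320 − 4p = p + 135 gives 5p = 185, so p* = $37 and q* = 172.
With the tax collected from buyers, demand (in seller-price terms) shifts: qd = 320 − 4(p + 29).
Solving gives q = 148.8 with buyers paying $42.8 and producers receiving $13.8 (the $29 wedge).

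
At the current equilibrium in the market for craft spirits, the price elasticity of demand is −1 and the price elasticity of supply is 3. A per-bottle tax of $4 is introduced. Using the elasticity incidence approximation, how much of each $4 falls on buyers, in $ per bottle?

Buyers bear ≈ $3 per bottle.

Incidence ratio: buyers' share ≈ εs / (εs + |εd|) = 3 / (3 + 1) = 0.75.
So buyers bear ≈ 0.75 × $4 = $3; producers bear $1.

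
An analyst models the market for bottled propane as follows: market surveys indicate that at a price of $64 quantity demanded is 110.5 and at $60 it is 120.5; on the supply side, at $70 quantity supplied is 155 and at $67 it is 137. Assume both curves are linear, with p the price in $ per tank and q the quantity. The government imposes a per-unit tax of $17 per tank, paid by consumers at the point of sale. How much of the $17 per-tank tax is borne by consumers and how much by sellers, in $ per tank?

Demand slope: (120.5 − 110.5)/(60 − 64) = -2.5, so qd = 270.5 − 2.5p.
Supply slope: (137 − 155)/(67 − 70) = 6, so qs = 6p − 265.
Before the tax: set 270.5 − 2.5p = 6p − 265 → p* = $63, q* = 113.
With the tax collected from consumers, demand (in seller-price terms) shifts: qd = 270.5 − 2.5(p + 17).
New equilibrium: consumers pay $75, sellers receive $58, q = 83. (Wedge: pb − ps = 17.)
Burden on consumers: $12; on sellers: $5. (They sum to $17.)

Consumers bear $12 per tank; sellers bear $5 per tank.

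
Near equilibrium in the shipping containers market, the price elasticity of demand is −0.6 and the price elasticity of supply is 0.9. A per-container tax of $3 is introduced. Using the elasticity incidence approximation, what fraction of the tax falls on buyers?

Buyers' share ≈ 0.6.

Incidence ratio: buyers' share ≈ εs / (εs + |εd|) = 0.9 / (0.9 + 0.6) = 0.6.
Supply is the more elastic side, so buyers bear the larger share.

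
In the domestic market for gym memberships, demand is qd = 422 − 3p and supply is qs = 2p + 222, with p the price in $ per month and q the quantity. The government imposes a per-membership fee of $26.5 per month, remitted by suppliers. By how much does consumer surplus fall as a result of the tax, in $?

Before the tax: set 422 − 3p = 2p + 222 → p* = $40, q* = 302.
With the tax collected from suppliers, supply shifts: qs = 2(p − 26.5) + 222.
New equilibrium: consumers pay $50.6, suppliers receive $24.1, q = 270.2. (Wedge: pb − ps = 26.5.)
ΔCS is the trapezoid between Q = 270.2 and Q = 302 of height $10.6: ½ · (302 + 270.2) · 10.6 = $3032.66.

Consumer surplus falls by $3032.66.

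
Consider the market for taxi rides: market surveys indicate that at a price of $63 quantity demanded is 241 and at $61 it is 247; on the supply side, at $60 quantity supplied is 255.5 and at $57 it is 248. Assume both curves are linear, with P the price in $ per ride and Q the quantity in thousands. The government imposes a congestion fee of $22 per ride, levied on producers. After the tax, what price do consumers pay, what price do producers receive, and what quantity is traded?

Demand slope: (247 − 241)/(61 − 63) = -3, so Qd = 430 − 3P.
Supply slope: (248 − 255.5)/(57 − 60) = 2.5, so Qs = 2.5P + 105.5.
Without the tax, 430 − 3P = 2.5P + 105.5 gives 5.5P = 324.5, so P* = $59 and Q* = 253.
With the tax collected from producers, supply shifts: Qs = 2.5(P − 22) + 105.5.
Solving gives Q = 223 with consumers paying $69 and producers receiving $47 (the $22 wedge).
The less price-elastic side of the market bears the larger share of a per-unit tax.

Consumers pay $69; producers receive $47; quantity = 223.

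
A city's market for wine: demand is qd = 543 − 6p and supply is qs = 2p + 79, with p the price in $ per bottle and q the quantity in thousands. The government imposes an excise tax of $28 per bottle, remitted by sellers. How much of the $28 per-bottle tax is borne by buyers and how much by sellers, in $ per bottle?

Buyers bear $7 per bottle; sellers bear $21 per bottle.

Without the tax, 543 − 6p = 2p + 79 gives 8p = 464, so p* = $58 and q* = 195.
With the tax collected from sellers, supply shifts: qs = 2(p − 28) + 79.
Solving gives q = 153 with buyers paying $65 and sellers receiving $37 (the $28 wedge).
Burden on buyers: $7; on sellers: $21. (They sum to $28.)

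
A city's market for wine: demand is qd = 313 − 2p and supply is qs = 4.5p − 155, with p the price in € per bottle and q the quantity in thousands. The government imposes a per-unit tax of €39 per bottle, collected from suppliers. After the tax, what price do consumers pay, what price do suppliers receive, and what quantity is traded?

Consumers pay €99; suppliers receive €60; quantity = 115.

Before the tax: set 313 − 2p = 4.5p − 155 → p* = €72, q* = 169.
With the tax collected from suppliers, supply shifts: qs = 4.5(p − 39) − 155.
New equilibrium: consumers pay €99, suppliers receive €60, q = 115. (Wedge: pb − ps = 39.)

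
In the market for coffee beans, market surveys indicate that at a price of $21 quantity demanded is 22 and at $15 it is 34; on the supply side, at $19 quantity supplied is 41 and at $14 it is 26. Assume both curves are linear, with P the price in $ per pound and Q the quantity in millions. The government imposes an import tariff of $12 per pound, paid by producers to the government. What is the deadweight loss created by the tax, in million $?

Deadweight loss = $86.4 million.

Demand slope: (34 − 22)/(15 − 21) = -2, so Qd = 64 − 2P.
Supply slope: (26 − 41)/(14 − 19) = 3, so Qs = 3P − 16.
Before the tax: set 64 − 2P = 3P − 16 → P* = $16, Q* = 32.
With the tax collected from producers, supply shifts: Qs = 3(P − 12) − 16.
New equilibrium: consumers pay $23.2, producers receive $11.2, Q = 17.6. (Wedge: Pb − Ps = 12.)
Quantity falls by |ΔQ| = |32 − 17.6| = 14.4.
DWL = ½ · t · |ΔQ| = ½ · 12 · 14.4 = $86.4.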